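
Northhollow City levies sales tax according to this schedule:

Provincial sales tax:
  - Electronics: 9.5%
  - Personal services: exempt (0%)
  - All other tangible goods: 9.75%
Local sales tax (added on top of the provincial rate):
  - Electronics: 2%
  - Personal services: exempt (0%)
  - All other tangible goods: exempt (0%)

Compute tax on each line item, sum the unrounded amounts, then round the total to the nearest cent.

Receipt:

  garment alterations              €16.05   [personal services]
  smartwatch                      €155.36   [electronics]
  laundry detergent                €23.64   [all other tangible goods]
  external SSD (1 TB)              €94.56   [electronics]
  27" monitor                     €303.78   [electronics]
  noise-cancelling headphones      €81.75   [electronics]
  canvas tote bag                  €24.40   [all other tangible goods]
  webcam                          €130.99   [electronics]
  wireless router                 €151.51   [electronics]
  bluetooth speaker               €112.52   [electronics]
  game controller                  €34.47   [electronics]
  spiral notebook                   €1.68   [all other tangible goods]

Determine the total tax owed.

€127.32

Garment alterations €16.05: personal services → 0% + 0% local = 0% → €0.00
Smartwatch €155.36: electronics → 9.5% + 2% local = 11.5% → €17.8664
Laundry detergent €23.64: all other tangible goods → 9.75% + 0% local = 9.75% → €2.3049
External SSD (1 TB) €94.56: electronics → 9.5% + 2% local = 11.5% → €10.8744
27" monitor €303.78: electronics → 9.5% + 2% local = 11.5% → €34.9347
Noise-cancelling headphones €81.75: electronics → 9.5% + 2% local = 11.5% → €9.40125
Canvas tote bag €24.40: all other tangible goods → 9.75% + 0% local = 9.75% → €2.379
Webcam €130.99: electronics → 9.5% + 2% local = 11.5% → €15.06385
Wireless router €151.51: electronics → 9.5% + 2% local = 11.5% → €17.42365
Bluetooth speaker €112.52: electronics → 9.5% + 2% local = 11.5% → €12.9398
Game controller €34.47: electronics → 9.5% + 2% local = 11.5% → €3.96405
Spiral notebook €1.68: all other tangible goods → 9.75% + 0% local = 9.75% → €0.1638
Unrounded tax sum = €127.3158 → €127.32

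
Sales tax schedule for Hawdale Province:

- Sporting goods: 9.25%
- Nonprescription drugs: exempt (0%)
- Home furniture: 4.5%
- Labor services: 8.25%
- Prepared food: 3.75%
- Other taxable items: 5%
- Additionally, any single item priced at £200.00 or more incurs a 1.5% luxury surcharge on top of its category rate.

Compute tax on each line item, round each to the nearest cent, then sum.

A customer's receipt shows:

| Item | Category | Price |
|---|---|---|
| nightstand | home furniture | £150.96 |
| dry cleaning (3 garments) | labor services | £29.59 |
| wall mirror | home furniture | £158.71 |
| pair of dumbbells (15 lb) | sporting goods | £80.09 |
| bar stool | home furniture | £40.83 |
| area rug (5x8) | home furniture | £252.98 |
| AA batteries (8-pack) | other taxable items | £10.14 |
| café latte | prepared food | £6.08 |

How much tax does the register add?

Nightstand £150.96: home furniture → 4.5% → £6.79
Dry cleaning (3 garments) £29.59: labor services → 8.25% → £2.44
Wall mirror £158.71: home furniture → 4.5% → £7.14
Pair of dumbbells (15 lb) £80.09: sporting goods → 9.25% → £7.41
Bar stool £40.83: home furniture → 4.5% → £1.84
Area rug (5x8) £252.98: home furniture → 4.5% + 1.5% surcharge = 6% → £15.18
AA batteries (8-pack) £10.14: other taxable items → 5% → £0.51
Café latte £6.08: prepared food → 3.75% → £0.23
Total tax = £6.79 + £2.44 + £7.14 + £7.41 + £1.84 + £15.18 + £0.51 + £0.23 = £41.54

£41.54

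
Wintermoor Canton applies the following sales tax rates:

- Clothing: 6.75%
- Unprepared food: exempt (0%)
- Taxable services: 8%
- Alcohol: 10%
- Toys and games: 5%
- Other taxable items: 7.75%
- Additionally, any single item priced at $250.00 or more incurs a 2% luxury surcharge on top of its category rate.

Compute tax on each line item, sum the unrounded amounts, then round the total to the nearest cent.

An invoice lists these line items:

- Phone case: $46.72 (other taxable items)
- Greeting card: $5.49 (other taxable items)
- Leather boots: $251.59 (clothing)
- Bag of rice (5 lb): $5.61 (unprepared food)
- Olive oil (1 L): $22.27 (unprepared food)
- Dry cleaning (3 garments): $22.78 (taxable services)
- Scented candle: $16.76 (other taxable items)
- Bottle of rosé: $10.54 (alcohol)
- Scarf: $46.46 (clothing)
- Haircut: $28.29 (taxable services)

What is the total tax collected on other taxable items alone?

Phone case $46.72: other taxable items → 7.75% → $3.6208
Greeting card $5.49: other taxable items → 7.75% → $0.425475
Scented candle $16.76: other taxable items → 7.75% → $1.2989
Tax on other taxable items: unrounded sum = $5.345175 → $5.35

$5.35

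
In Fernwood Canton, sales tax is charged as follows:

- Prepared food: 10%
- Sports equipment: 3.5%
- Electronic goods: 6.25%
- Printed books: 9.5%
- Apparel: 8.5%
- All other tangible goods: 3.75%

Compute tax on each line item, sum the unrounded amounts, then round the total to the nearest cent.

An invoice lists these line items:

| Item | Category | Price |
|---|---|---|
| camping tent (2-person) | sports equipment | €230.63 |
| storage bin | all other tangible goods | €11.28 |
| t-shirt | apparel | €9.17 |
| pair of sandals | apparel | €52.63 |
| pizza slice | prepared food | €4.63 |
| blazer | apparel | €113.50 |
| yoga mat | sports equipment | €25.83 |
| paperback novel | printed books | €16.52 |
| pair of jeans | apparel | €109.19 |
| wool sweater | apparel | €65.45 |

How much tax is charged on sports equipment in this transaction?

Camping tent (2-person) €230.63: sports equipment → 3.5% → €8.07205
Yoga mat €25.83: sports equipment → 3.5% → €0.90405
Tax on sports equipment: unrounded sum = €8.9761 → €8.98

€8.98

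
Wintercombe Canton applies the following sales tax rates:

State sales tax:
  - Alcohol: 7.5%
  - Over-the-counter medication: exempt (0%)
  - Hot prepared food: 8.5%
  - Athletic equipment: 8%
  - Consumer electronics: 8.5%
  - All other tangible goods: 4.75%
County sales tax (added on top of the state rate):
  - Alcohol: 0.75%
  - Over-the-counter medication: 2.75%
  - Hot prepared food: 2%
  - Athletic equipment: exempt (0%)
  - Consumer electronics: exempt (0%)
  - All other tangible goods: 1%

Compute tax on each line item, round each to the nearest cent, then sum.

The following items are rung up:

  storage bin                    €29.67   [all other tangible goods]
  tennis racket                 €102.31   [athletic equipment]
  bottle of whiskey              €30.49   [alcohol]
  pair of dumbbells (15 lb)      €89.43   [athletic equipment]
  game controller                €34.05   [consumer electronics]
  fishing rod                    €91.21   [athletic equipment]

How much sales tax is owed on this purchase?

€29.75

Storage bin €29.67: all other tangible goods → 4.75% + 1% county = 5.75% → €1.71
Tennis racket €102.31: athletic equipment → 8% + 0% county = 8% → €8.18
Bottle of whiskey €30.49: alcohol → 7.5% + 0.75% county = 8.25% → €2.52
Pair of dumbbells (15 lb) €89.43: athletic equipment → 8% + 0% county = 8% → €7.15
Game controller €34.05: consumer electronics → 8.5% + 0% county = 8.5% → €2.89
Fishing rod €91.21: athletic equipment → 8% + 0% county = 8% → €7.30
Total tax = €1.71 + €8.18 + €2.52 + €7.15 + €2.89 + €7.30 = €29.75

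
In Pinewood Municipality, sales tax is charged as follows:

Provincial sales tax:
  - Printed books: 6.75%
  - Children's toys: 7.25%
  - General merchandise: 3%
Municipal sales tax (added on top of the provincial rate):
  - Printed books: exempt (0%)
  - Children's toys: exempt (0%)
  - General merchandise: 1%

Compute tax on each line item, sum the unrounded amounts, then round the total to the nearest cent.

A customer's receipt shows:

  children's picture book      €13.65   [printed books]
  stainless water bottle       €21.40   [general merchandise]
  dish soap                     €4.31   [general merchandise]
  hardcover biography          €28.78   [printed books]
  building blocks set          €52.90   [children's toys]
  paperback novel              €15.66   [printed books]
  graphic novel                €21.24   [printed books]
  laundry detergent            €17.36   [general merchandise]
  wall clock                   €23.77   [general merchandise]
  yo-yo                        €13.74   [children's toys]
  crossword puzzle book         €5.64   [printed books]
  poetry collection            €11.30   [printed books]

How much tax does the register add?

€14.00

Children's picture book €13.65: printed books → 6.75% + 0% municipal = 6.75% → €0.921375
Stainless water bottle €21.40: general merchandise → 3% + 1% municipal = 4% → €0.856
Dish soap €4.31: general merchandise → 3% + 1% municipal = 4% → €0.1724
Hardcover biography €28.78: printed books → 6.75% + 0% municipal = 6.75% → €1.94265
Building blocks set €52.90: children's toys → 7.25% + 0% municipal = 7.25% → €3.83525
Paperback novel €15.66: printed books → 6.75% + 0% municipal = 6.75% → €1.05705
Graphic novel €21.24: printed books → 6.75% + 0% municipal = 6.75% → €1.4337
Laundry detergent €17.36: general merchandise → 3% + 1% municipal = 4% → €0.6944
Wall clock €23.77: general merchandise → 3% + 1% municipal = 4% → €0.9508
Yo-yo €13.74: children's toys → 7.25% + 0% municipal = 7.25% → €0.99615
Crossword puzzle book €5.64: printed books → 6.75% + 0% municipal = 6.75% → €0.3807
Poetry collection €11.30: printed books → 6.75% + 0% municipal = 6.75% → €0.76275
Unrounded tax sum = €14.003225 → €14.00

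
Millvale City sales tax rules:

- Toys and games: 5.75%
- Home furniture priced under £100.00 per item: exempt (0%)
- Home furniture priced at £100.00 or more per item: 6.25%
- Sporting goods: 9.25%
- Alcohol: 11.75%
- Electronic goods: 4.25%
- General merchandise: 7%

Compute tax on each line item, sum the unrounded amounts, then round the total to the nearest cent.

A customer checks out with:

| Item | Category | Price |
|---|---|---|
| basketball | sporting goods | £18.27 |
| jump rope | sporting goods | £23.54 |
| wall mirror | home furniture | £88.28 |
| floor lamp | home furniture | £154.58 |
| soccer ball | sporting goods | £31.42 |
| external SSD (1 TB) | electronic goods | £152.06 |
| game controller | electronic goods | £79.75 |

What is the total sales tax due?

Basketball £18.27: sporting goods → 9.25% → £1.689975
Jump rope £23.54: sporting goods → 9.25% → £2.17745
Wall mirror £88.28: home furniture, under £100.00 → 0% → £0.00
Floor lamp £154.58: home furniture, £100.00 or more → 6.25% → £9.66125
Soccer ball £31.42: sporting goods → 9.25% → £2.90635
External SSD (1 TB) £152.06: electronic goods → 4.25% → £6.46255
Game controller £79.75: electronic goods → 4.25% → £3.389375
Unrounded tax sum = £26.28695 → £26.29

£26.29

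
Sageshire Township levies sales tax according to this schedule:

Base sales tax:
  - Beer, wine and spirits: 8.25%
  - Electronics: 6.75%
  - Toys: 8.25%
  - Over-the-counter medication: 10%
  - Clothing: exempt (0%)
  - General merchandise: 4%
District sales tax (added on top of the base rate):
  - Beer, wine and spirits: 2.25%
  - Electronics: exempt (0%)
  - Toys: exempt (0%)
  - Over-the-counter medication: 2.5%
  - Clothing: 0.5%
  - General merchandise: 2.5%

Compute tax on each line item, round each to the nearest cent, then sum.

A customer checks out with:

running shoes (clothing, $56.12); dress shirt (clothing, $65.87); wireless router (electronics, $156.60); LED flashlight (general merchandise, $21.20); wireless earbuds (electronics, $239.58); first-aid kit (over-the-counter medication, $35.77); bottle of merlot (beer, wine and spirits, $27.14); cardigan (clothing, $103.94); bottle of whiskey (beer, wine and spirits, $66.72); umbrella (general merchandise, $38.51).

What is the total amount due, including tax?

Running shoes $56.12: clothing → 0% + 0.5% district = 0.5% → $0.28
Dress shirt $65.87: clothing → 0% + 0.5% district = 0.5% → $0.33
Wireless router $156.60: electronics → 6.75% + 0% district = 6.75% → $10.57
LED flashlight $21.20: general merchandise → 4% + 2.5% district = 6.5% → $1.38
Wireless earbuds $239.58: electronics → 6.75% + 0% district = 6.75% → $16.17
First-aid kit $35.77: over-the-counter medication → 10% + 2.5% district = 12.5% → $4.47
Bottle of merlot $27.14: beer, wine and spirits → 8.25% + 2.25% district = 10.5% → $2.85
Cardigan $103.94: clothing → 0% + 0.5% district = 0.5% → $0.52
Bottle of whiskey $66.72: beer, wine and spirits → 8.25% + 2.25% district = 10.5% → $7.01
Umbrella $38.51: general merchandise → 4% + 2.5% district = 6.5% → $2.50
Subtotal = $811.45; tax = $46.08; total due = $857.53

$857.53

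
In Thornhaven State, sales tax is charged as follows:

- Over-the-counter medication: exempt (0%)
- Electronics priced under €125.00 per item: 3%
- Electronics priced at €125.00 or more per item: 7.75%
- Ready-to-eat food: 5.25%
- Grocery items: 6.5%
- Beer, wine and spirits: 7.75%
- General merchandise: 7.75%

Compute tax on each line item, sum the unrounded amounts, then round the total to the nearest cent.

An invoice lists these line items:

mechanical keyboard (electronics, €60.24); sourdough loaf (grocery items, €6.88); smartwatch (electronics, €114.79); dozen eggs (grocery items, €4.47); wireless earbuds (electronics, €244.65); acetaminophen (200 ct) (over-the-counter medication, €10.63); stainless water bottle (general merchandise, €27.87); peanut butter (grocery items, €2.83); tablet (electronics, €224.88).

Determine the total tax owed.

Mechanical keyboard €60.24: electronics, under €125.00 → 3% → €1.8072
Sourdough loaf €6.88: grocery items → 6.5% → €0.4472
Smartwatch €114.79: electronics, under €125.00 → 3% → €3.4437
Dozen eggs €4.47: grocery items → 6.5% → €0.29055
Wireless earbuds €244.65: electronics, €125.00 or more → 7.75% → €18.960375
Acetaminophen (200 ct) €10.63: over-the-counter medication → 0% → €0.00
Stainless water bottle €27.87: general merchandise → 7.75% → €2.159925
Peanut butter €2.83: grocery items → 6.5% → €0.18395
Tablet €224.88: electronics, €125.00 or more → 7.75% → €17.4282
Unrounded tax sum = €44.7211 → €44.72

€44.72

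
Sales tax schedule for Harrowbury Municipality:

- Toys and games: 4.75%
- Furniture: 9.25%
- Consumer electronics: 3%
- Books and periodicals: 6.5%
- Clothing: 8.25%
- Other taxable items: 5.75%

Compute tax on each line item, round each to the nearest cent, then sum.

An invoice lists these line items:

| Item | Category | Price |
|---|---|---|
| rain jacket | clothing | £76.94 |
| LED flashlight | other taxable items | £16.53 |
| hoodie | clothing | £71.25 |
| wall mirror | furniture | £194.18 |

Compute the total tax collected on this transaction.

Rain jacket £76.94: clothing → 8.25% → £6.35
LED flashlight £16.53: other taxable items → 5.75% → £0.95
Hoodie £71.25: clothing → 8.25% → £5.88
Wall mirror £194.18: furniture → 9.25% → £17.96
Total tax = £6.35 + £0.95 + £5.88 + £17.96 = £31.14

£31.14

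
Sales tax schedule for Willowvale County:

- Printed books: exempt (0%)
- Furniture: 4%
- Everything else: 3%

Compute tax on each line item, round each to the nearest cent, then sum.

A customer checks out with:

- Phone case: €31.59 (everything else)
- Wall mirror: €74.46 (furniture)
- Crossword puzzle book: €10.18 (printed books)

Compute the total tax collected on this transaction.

Phone case €31.59: everything else → 3% → €0.95
Wall mirror €74.46: furniture → 4% → €2.98
Crossword puzzle book €10.18: printed books → 0% → €0.00
Total tax = €0.95 + €2.98 = €3.93

€3.93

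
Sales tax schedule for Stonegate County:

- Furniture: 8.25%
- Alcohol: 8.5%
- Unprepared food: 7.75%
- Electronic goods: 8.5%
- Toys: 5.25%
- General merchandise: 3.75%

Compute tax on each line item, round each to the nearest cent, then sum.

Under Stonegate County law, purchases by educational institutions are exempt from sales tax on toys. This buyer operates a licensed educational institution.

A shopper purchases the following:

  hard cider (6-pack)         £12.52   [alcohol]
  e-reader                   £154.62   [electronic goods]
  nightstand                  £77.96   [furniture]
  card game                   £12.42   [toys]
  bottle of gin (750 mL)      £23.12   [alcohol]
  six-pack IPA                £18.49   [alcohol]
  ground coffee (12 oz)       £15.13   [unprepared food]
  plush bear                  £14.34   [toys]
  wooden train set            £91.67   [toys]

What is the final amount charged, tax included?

£445.61

Hard cider (6-pack) £12.52: alcohol → 8.5% → £1.06
E-reader £154.62: electronic goods → 8.5% → £13.14
Nightstand £77.96: furniture → 8.25% → £6.43
Card game £12.42: toys, buyer-exempt → 0% → £0.00
Bottle of gin (750 mL) £23.12: alcohol → 8.5% → £1.97
Six-pack IPA £18.49: alcohol → 8.5% → £1.57
Ground coffee (12 oz) £15.13: unprepared food → 7.75% → £1.17
Plush bear £14.34: toys, buyer-exempt → 0% → £0.00
Wooden train set £91.67: toys, buyer-exempt → 0% → £0.00
Subtotal = £420.27; tax = £25.34; total due = £445.61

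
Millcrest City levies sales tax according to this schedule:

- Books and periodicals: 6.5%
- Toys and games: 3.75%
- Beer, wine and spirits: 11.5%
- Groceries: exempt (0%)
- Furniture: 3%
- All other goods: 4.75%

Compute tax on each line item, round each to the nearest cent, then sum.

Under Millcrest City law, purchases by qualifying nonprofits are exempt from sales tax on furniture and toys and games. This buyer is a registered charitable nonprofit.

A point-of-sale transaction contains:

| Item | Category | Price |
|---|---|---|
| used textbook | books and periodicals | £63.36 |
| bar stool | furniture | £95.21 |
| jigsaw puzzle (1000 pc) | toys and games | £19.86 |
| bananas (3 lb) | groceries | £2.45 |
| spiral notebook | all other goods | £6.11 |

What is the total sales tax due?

Used textbook £63.36: books and periodicals → 6.5% → £4.12
Bar stool £95.21: furniture, buyer-exempt → 0% → £0.00
Jigsaw puzzle (1000 pc) £19.86: toys and games, buyer-exempt → 0% → £0.00
Bananas (3 lb) £2.45: groceries → 0% → £0.00
Spiral notebook £6.11: all other goods → 4.75% → £0.29
Total tax = £4.12 + £0.29 = £4.41

£4.41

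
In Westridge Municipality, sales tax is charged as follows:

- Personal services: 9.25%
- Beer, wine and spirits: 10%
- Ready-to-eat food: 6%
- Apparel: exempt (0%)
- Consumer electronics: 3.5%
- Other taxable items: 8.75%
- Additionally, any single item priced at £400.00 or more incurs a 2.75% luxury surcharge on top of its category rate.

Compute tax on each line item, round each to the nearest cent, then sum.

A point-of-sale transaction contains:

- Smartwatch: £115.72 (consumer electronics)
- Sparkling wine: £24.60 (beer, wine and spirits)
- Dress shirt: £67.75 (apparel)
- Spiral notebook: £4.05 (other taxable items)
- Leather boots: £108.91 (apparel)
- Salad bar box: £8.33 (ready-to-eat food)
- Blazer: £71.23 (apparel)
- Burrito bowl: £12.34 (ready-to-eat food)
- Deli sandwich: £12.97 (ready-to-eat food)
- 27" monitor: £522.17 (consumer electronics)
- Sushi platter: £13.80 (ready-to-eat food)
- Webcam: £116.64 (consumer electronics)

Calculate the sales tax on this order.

Smartwatch £115.72: consumer electronics → 3.5% → £4.05
Sparkling wine £24.60: beer, wine and spirits → 10% → £2.46
Dress shirt £67.75: apparel → 0% → £0.00
Spiral notebook £4.05: other taxable items → 8.75% → £0.35
Leather boots £108.91: apparel → 0% → £0.00
Salad bar box £8.33: ready-to-eat food → 6% → £0.50
Blazer £71.23: apparel → 0% → £0.00
Burrito bowl £12.34: ready-to-eat food → 6% → £0.74
Deli sandwich £12.97: ready-to-eat food → 6% → £0.78
27" monitor £522.17: consumer electronics → 3.5% + 2.75% surcharge = 6.25% → £32.64
Sushi platter £13.80: ready-to-eat food → 6% → £0.83
Webcam £116.64: consumer electronics → 3.5% → £4.08
Total tax = £4.05 + £2.46 + £0.35 + £0.50 + £0.74 + £0.78 + £32.64 + £0.83 + £4.08 = £46.43

£46.43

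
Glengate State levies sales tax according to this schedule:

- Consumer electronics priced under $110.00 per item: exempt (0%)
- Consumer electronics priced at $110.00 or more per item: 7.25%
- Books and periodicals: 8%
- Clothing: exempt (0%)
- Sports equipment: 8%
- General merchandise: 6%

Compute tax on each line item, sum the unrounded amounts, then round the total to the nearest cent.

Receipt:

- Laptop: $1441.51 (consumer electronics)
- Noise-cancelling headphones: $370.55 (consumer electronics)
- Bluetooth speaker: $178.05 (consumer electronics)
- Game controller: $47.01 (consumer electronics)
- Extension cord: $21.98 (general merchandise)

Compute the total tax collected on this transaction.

Laptop $1441.51: consumer electronics, $110.00 or more → 7.25% → $104.509475
Noise-cancelling headphones $370.55: consumer electronics, $110.00 or more → 7.25% → $26.864875
Bluetooth speaker $178.05: consumer electronics, $110.00 or more → 7.25% → $12.908625
Game controller $47.01: consumer electronics, under $110.00 → 0% → $0.00
Extension cord $21.98: general merchandise → 6% → $1.3188
Unrounded tax sum = $145.601775 → $145.60

$145.60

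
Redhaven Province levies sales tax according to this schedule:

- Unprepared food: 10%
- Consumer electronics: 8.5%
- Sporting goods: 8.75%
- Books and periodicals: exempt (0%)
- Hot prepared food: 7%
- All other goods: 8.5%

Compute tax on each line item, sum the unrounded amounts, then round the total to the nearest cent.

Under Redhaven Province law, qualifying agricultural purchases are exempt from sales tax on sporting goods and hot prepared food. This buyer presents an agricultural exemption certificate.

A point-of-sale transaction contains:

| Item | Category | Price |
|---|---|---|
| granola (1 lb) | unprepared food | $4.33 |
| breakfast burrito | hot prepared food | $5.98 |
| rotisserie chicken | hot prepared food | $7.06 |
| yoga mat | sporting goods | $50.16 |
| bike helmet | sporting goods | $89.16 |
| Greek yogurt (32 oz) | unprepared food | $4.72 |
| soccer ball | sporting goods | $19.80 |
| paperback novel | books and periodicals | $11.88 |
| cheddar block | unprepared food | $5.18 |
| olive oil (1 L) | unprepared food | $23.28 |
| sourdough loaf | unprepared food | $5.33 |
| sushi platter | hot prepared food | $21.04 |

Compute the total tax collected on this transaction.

Granola (1 lb) $4.33: unprepared food → 10% → $0.433
Breakfast burrito $5.98: hot prepared food, buyer-exempt → 0% → $0.00
Rotisserie chicken $7.06: hot prepared food, buyer-exempt → 0% → $0.00
Yoga mat $50.16: sporting goods, buyer-exempt → 0% → $0.00
Bike helmet $89.16: sporting goods, buyer-exempt → 0% → $0.00
Greek yogurt (32 oz) $4.72: unprepared food → 10% → $0.472
Soccer ball $19.80: sporting goods, buyer-exempt → 0% → $0.00
Paperback novel $11.88: books and periodicals → 0% → $0.00
Cheddar block $5.18: unprepared food → 10% → $0.518
Olive oil (1 L) $23.28: unprepared food → 10% → $2.328
Sourdough loaf $5.33: unprepared food → 10% → $0.533
Sushi platter $21.04: hot prepared food, buyer-exempt → 0% → $0.00
Unrounded tax sum = $4.284 → $4.28

$4.28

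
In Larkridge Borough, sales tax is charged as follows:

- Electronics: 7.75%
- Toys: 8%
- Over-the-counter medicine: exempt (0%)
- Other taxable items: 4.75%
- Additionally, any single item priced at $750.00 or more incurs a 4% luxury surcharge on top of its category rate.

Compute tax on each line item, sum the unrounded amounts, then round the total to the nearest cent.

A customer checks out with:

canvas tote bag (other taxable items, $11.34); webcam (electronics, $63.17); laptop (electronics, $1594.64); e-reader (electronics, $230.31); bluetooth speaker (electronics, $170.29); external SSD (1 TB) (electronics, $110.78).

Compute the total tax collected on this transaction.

Canvas tote bag $11.34: other taxable items → 4.75% → $0.53865
Webcam $63.17: electronics → 7.75% → $4.895675
Laptop $1594.64: electronics → 7.75% + 4% surcharge = 11.75% → $187.3702
E-reader $230.31: electronics → 7.75% → $17.849025
Bluetooth speaker $170.29: electronics → 7.75% → $13.197475
External SSD (1 TB) $110.78: electronics → 7.75% → $8.58545
Unrounded tax sum = $232.436475 → $232.44

$232.44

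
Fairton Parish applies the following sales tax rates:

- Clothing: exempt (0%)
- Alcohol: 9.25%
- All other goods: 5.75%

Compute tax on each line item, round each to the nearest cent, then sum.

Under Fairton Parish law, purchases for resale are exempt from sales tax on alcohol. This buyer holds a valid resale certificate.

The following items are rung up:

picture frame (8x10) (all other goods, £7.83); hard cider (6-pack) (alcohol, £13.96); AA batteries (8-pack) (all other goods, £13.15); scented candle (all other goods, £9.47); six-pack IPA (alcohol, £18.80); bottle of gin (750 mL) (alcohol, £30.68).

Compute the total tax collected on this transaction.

£1.75

Picture frame (8x10) £7.83: all other goods → 5.75% → £0.45
Hard cider (6-pack) £13.96: alcohol, buyer-exempt → 0% → £0.00
AA batteries (8-pack) £13.15: all other goods → 5.75% → £0.76
Scented candle £9.47: all other goods → 5.75% → £0.54
Six-pack IPA £18.80: alcohol, buyer-exempt → 0% → £0.00
Bottle of gin (750 mL) £30.68: alcohol, buyer-exempt → 0% → £0.00
Total tax = £0.45 + £0.76 + £0.54 = £1.75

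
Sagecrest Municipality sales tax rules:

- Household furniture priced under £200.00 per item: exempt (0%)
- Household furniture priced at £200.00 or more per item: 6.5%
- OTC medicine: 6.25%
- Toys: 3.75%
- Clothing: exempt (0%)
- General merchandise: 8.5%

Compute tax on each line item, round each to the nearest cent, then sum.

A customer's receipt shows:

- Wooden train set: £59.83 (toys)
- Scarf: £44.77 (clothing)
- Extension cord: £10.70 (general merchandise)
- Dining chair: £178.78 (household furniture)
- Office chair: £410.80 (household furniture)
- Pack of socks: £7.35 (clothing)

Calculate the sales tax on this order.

Wooden train set £59.83: toys → 3.75% → £2.24
Scarf £44.77: clothing → 0% → £0.00
Extension cord £10.70: general merchandise → 8.5% → £0.91
Dining chair £178.78: household furniture, under £200.00 → 0% → £0.00
Office chair £410.80: household furniture, £200.00 or more → 6.5% → £26.70
Pack of socks £7.35: clothing → 0% → £0.00
Total tax = £2.24 + £0.91 + £26.70 = £29.85

£29.85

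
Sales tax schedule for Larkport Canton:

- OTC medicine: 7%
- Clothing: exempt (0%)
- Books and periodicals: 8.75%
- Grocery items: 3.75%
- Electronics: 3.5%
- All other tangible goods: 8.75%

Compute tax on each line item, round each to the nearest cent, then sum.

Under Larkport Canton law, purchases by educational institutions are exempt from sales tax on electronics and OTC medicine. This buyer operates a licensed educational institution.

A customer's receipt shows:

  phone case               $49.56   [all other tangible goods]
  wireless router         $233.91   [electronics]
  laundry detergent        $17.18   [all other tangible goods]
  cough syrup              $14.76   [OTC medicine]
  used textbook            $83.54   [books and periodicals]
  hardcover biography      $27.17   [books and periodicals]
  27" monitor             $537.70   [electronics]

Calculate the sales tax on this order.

Phone case $49.56: all other tangible goods → 8.75% → $4.34
Wireless router $233.91: electronics, buyer-exempt → 0% → $0.00
Laundry detergent $17.18: all other tangible goods → 8.75% → $1.50
Cough syrup $14.76: OTC medicine, buyer-exempt → 0% → $0.00
Used textbook $83.54: books and periodicals → 8.75% → $7.31
Hardcover biography $27.17: books and periodicals → 8.75% → $2.38
27" monitor $537.70: electronics, buyer-exempt → 0% → $0.00
Total tax = $4.34 + $1.50 + $7.31 + $2.38 = $15.53

$15.53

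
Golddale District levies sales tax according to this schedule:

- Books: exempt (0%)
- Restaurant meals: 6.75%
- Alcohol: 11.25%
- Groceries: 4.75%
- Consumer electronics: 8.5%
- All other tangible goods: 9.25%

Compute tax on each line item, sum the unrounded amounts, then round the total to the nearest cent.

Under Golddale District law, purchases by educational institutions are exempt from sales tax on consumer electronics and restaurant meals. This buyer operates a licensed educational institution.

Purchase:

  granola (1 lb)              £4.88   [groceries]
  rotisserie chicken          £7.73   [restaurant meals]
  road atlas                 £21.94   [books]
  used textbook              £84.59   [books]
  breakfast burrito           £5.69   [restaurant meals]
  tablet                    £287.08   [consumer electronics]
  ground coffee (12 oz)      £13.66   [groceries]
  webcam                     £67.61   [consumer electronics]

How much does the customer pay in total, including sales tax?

£494.06

Granola (1 lb) £4.88: groceries → 4.75% → £0.2318
Rotisserie chicken £7.73: restaurant meals, buyer-exempt → 0% → £0.00
Road atlas £21.94: books → 0% → £0.00
Used textbook £84.59: books → 0% → £0.00
Breakfast burrito £5.69: restaurant meals, buyer-exempt → 0% → £0.00
Tablet £287.08: consumer electronics, buyer-exempt → 0% → £0.00
Ground coffee (12 oz) £13.66: groceries → 4.75% → £0.64885
Webcam £67.61: consumer electronics, buyer-exempt → 0% → £0.00
Subtotal = £493.18; unrounded tax = £0.88065 → £0.88; total due = £494.06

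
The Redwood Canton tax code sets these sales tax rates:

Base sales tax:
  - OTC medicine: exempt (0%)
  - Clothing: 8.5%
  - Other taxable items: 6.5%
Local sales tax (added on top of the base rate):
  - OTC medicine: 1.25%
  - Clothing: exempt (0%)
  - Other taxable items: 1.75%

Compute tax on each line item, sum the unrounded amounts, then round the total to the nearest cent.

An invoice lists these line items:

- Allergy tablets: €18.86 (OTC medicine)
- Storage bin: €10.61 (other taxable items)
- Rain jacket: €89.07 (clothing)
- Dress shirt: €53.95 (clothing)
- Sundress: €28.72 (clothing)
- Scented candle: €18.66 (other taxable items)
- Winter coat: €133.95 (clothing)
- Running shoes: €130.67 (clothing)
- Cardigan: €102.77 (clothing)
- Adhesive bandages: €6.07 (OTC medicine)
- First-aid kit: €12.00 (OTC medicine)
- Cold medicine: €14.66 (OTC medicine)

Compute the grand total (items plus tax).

€668.88

Allergy tablets €18.86: OTC medicine → 0% + 1.25% local = 1.25% → €0.23575
Storage bin €10.61: other taxable items → 6.5% + 1.75% local = 8.25% → €0.875325
Rain jacket €89.07: clothing → 8.5% + 0% local = 8.5% → €7.57095
Dress shirt €53.95: clothing → 8.5% + 0% local = 8.5% → €4.58575
Sundress €28.72: clothing → 8.5% + 0% local = 8.5% → €2.4412
Scented candle €18.66: other taxable items → 6.5% + 1.75% local = 8.25% → €1.53945
Winter coat €133.95: clothing → 8.5% + 0% local = 8.5% → €11.38575
Running shoes €130.67: clothing → 8.5% + 0% local = 8.5% → €11.10695
Cardigan €102.77: clothing → 8.5% + 0% local = 8.5% → €8.73545
Adhesive bandages €6.07: OTC medicine → 0% + 1.25% local = 1.25% → €0.075875
First-aid kit €12.00: OTC medicine → 0% + 1.25% local = 1.25% → €0.15
Cold medicine €14.66: OTC medicine → 0% + 1.25% local = 1.25% → €0.18325
Subtotal = €619.99; unrounded tax = €48.8857 → €48.89; total due = €668.88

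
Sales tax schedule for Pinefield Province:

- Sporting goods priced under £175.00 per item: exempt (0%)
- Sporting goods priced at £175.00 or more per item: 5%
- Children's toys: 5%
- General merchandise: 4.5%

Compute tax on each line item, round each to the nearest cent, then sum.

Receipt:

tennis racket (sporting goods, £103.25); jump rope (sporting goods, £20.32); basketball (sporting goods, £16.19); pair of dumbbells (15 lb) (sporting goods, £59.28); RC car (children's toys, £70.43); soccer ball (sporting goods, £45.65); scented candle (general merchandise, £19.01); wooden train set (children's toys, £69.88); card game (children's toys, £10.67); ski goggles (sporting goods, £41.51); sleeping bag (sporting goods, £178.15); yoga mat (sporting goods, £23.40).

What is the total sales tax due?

£17.31

Tennis racket £103.25: sporting goods, under £175.00 → 0% → £0.00
Jump rope £20.32: sporting goods, under £175.00 → 0% → £0.00
Basketball £16.19: sporting goods, under £175.00 → 0% → £0.00
Pair of dumbbells (15 lb) £59.28: sporting goods, under £175.00 → 0% → £0.00
RC car £70.43: children's toys → 5% → £3.52
Soccer ball £45.65: sporting goods, under £175.00 → 0% → £0.00
Scented candle £19.01: general merchandise → 4.5% → £0.86
Wooden train set £69.88: children's toys → 5% → £3.49
Card game £10.67: children's toys → 5% → £0.53
Ski goggles £41.51: sporting goods, under £175.00 → 0% → £0.00
Sleeping bag £178.15: sporting goods, £175.00 or more → 5% → £8.91
Yoga mat £23.40: sporting goods, under £175.00 → 0% → £0.00
Total tax = £3.52 + £0.86 + £3.49 + £0.53 + £8.91 = £17.31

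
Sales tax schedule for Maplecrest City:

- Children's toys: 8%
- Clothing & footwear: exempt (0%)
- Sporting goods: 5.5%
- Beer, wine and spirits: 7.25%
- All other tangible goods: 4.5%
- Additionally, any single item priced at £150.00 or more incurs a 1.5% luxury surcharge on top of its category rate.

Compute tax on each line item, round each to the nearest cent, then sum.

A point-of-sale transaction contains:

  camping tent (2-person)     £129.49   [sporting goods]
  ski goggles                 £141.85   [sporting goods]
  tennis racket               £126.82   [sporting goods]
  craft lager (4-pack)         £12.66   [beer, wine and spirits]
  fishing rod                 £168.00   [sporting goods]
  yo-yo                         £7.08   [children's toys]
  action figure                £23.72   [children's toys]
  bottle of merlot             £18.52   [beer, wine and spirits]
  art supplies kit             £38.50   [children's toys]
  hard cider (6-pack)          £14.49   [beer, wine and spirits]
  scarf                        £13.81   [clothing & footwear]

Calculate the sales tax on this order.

£42.52

Camping tent (2-person) £129.49: sporting goods → 5.5% → £7.12
Ski goggles £141.85: sporting goods → 5.5% → £7.80
Tennis racket £126.82: sporting goods → 5.5% → £6.98
Craft lager (4-pack) £12.66: beer, wine and spirits → 7.25% → £0.92
Fishing rod £168.00: sporting goods → 5.5% + 1.5% surcharge = 7% → £11.76
Yo-yo £7.08: children's toys → 8% → £0.57
Action figure £23.72: children's toys → 8% → £1.90
Bottle of merlot £18.52: beer, wine and spirits → 7.25% → £1.34
Art supplies kit £38.50: children's toys → 8% → £3.08
Hard cider (6-pack) £14.49: beer, wine and spirits → 7.25% → £1.05
Scarf £13.81: clothing & footwear → 0% → £0.00
Total tax = £7.12 + £7.80 + £6.98 + £0.92 + £11.76 + £0.57 + £1.90 + £1.34 + £3.08 + £1.05 = £42.52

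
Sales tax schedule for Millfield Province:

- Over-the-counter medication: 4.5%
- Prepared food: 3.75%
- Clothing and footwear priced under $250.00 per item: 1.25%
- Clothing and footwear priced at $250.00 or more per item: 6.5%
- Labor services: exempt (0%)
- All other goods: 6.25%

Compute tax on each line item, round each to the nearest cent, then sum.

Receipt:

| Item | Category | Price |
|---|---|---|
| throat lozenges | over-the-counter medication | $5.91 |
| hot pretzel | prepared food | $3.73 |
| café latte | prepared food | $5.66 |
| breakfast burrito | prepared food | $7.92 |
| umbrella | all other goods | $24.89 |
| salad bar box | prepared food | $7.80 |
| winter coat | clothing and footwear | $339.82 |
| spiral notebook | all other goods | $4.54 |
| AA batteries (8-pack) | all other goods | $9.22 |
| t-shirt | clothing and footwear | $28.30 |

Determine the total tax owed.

Throat lozenges $5.91: over-the-counter medication → 4.5% → $0.27
Hot pretzel $3.73: prepared food → 3.75% → $0.14
Café latte $5.66: prepared food → 3.75% → $0.21
Breakfast burrito $7.92: prepared food → 3.75% → $0.30
Umbrella $24.89: all other goods → 6.25% → $1.56
Salad bar box $7.80: prepared food → 3.75% → $0.29
Winter coat $339.82: clothing and footwear, $250.00 or more → 6.5% → $22.09
Spiral notebook $4.54: all other goods → 6.25% → $0.28
AA batteries (8-pack) $9.22: all other goods → 6.25% → $0.58
T-shirt $28.30: clothing and footwear, under $250.00 → 1.25% → $0.35
Total tax = $0.27 + $0.14 + $0.21 + $0.30 + $1.56 + $0.29 + $22.09 + $0.28 + $0.58 + $0.35 = $26.07

$26.07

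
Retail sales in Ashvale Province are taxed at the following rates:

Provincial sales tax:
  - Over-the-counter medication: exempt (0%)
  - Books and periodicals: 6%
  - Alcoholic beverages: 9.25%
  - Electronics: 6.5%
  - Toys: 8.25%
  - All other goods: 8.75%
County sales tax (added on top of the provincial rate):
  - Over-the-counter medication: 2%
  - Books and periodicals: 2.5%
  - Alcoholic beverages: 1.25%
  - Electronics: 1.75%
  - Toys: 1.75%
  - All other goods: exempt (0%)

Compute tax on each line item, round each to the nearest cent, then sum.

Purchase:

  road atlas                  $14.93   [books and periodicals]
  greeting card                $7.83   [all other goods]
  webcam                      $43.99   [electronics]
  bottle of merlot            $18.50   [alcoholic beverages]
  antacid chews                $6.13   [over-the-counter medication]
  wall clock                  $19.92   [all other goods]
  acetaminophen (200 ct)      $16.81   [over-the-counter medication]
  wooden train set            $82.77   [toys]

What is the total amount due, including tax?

$228.89

Road atlas $14.93: books and periodicals → 6% + 2.5% county = 8.5% → $1.27
Greeting card $7.83: all other goods → 8.75% + 0% county = 8.75% → $0.69
Webcam $43.99: electronics → 6.5% + 1.75% county = 8.25% → $3.63
Bottle of merlot $18.50: alcoholic beverages → 9.25% + 1.25% county = 10.5% → $1.94
Antacid chews $6.13: over-the-counter medication → 0% + 2% county = 2% → $0.12
Wall clock $19.92: all other goods → 8.75% + 0% county = 8.75% → $1.74
Acetaminophen (200 ct) $16.81: over-the-counter medication → 0% + 2% county = 2% → $0.34
Wooden train set $82.77: toys → 8.25% + 1.75% county = 10% → $8.28
Subtotal = $210.88; tax = $18.01; total due = $228.89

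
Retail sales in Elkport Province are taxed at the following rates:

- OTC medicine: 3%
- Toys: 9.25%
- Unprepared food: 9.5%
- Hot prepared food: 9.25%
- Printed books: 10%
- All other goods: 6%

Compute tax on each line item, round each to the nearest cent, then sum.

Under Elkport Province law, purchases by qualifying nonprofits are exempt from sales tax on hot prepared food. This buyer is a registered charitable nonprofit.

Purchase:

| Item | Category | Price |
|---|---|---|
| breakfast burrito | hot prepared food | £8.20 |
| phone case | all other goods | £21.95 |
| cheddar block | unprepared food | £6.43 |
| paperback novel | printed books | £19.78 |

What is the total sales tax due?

Breakfast burrito £8.20: hot prepared food, buyer-exempt → 0% → £0.00
Phone case £21.95: all other goods → 6% → £1.32
Cheddar block £6.43: unprepared food → 9.5% → £0.61
Paperback novel £19.78: printed books → 10% → £1.98
Total tax = £1.32 + £0.61 + £1.98 = £3.91

£3.91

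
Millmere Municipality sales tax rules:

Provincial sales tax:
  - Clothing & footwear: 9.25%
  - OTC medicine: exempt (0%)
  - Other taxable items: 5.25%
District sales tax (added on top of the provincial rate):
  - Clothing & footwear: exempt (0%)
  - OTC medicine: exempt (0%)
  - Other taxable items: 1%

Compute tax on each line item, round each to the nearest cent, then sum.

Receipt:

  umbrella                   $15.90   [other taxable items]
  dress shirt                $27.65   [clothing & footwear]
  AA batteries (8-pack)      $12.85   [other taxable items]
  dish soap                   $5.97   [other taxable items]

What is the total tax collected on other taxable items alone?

$2.16

Umbrella $15.90: other taxable items → 5.25% + 1% district = 6.25% → $0.99
AA batteries (8-pack) $12.85: other taxable items → 5.25% + 1% district = 6.25% → $0.80
Dish soap $5.97: other taxable items → 5.25% + 1% district = 6.25% → $0.37
Tax on other taxable items = $0.99 + $0.80 + $0.37 = $2.16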